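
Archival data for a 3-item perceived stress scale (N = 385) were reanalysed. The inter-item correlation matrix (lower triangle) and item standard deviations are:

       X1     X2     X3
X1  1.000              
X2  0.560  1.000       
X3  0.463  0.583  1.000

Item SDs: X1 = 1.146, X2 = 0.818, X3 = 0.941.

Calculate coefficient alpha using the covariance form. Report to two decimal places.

Σσ²ᵢ = 1.146² + 0.818² + 0.941² = 2.8679
Covariances σ_ij = r_ij · s_i · s_j:
  σ(X1,X2) = 0.560 × 1.146 × 0.818 = 0.5250
  σ(X1,X3) = 0.463 × 1.146 × 0.941 = 0.4993
  σ(X2,X3) = 0.583 × 0.818 × 0.941 = 0.4488
σ²_T = Σσ²ᵢ + 2·Σσ_ij = 2.8679 + 2 × 1.4731 = 5.8141
α = (3/2)·(1 − 2.8679/5.8141) = 0.76

coefficient alpha = 0.76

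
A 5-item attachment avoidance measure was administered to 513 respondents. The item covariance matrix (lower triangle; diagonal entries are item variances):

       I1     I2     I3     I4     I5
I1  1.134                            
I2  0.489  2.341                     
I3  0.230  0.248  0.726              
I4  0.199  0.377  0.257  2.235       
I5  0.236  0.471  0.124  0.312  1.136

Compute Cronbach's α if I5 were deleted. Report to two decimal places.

Cronbach's α = 0.48

Remaining items: I1, I2, I3, I4 (k = 4).
sum of item variances = 1.134 + 2.341 + 0.726 + 2.235 = 6.436
Var(T) = 6.436 + 2 × 1.800 = 10.036
α (item deleted) = (4/3)·(1 − 6.436/10.036) = 0.48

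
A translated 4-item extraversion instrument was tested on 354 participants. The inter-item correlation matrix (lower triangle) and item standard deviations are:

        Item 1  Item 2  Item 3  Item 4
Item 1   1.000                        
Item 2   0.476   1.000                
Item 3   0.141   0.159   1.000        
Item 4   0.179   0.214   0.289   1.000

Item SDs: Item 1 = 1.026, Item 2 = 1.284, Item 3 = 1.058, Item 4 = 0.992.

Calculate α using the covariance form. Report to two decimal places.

Σσ²ᵢ = 1.026² + 1.284² + 1.058² + 0.992² = 4.8048
Covariances σ_ij = r_ij · s_i · s_j:
  σ(Item 1,Item 2) = 0.476 × 1.026 × 1.284 = 0.6271
  σ(Item 1,Item 3) = 0.141 × 1.026 × 1.058 = 0.1531
  σ(Item 1,Item 4) = 0.179 × 1.026 × 0.992 = 0.1822
  σ(Item 2,Item 3) = 0.159 × 1.284 × 1.058 = 0.2160
  σ(Item 2,Item 4) = 0.214 × 1.284 × 0.992 = 0.2726
  σ(Item 3,Item 4) = 0.289 × 1.058 × 0.992 = 0.3033
σ²_T = Σσ²ᵢ + 2·Σσ_ij = 4.8048 + 2 × 1.7543 = 8.3134
α = (4/3)·(1 − 4.8048/8.3134) = 0.56

α = 0.56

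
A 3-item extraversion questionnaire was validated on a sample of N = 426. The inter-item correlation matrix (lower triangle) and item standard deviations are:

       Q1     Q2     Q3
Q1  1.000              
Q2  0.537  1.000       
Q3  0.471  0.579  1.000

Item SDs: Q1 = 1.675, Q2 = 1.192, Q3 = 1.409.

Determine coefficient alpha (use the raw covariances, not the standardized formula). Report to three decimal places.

α = 0.756

Σσ²ᵢ = 1.675² + 1.192² + 1.409² = 6.2118
Covariances σ_ij = r_ij · s_i · s_j:
  σ(Q1,Q2) = 0.537 × 1.675 × 1.192 = 1.0722
  σ(Q1,Q3) = 0.471 × 1.675 × 1.409 = 1.1116
  σ(Q2,Q3) = 0.579 × 1.192 × 1.409 = 0.9724
σ²_T = Σσ²ᵢ + 2·Σσ_ij = 6.2118 + 2 × 3.1562 = 12.5242
α = (3/2)·(1 − 6.2118/12.5242) = 0.756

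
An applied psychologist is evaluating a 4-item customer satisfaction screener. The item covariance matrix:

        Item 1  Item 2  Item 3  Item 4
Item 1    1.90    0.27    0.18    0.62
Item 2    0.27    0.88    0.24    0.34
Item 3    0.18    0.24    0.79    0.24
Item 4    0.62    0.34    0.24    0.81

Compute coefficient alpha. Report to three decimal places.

ΣVar(i) = 1.90 + 0.88 + 0.79 + 0.81 = 4.38
Sum of the distinct covariances = 1.89
total variance = 4.38 + 2 × 1.89 = 8.16
α = (k/(k−1))·(1 − ΣVar(i)/total variance) = (4/3)·(1 − 4.38/8.16) = 0.618

coefficient alpha = 0.618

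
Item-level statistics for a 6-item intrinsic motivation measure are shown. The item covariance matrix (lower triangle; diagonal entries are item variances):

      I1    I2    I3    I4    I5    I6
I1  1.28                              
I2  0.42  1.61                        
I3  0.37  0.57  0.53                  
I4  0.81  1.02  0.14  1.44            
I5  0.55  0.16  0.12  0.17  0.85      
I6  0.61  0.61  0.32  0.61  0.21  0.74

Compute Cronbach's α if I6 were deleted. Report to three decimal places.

Remaining items: I1, I2, I3, I4, I5 (k = 5).
Σσᵢ² = 1.28 + 1.61 + 0.53 + 1.44 + 0.85 = 5.71
σ²_T = 5.71 + 2 × 4.33 = 14.37
α (item deleted) = (5/4)·(1 − 5.71/14.37) = 0.753

α = 0.753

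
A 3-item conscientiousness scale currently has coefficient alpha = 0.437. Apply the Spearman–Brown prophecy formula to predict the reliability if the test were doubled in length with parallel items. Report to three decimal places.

predicted reliability = 0.608

Length factor m = 2
α' = m·α / (1 + (m−1)·α)
   = 2 × 0.437 / (1 + (2 − 1) × 0.437)
   = 0.8740 / 1.4370 = 0.608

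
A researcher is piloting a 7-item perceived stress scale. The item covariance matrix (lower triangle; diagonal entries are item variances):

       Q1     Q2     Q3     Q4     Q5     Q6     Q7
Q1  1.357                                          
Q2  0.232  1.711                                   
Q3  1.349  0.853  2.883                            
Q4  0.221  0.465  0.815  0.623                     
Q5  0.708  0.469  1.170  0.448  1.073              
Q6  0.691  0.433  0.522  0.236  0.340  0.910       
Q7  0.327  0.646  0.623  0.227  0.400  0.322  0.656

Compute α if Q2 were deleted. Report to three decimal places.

Remaining items: Q1, Q3, Q4, Q5, Q6, Q7 (k = 6).
Σσ²ᵢ = 1.357 + 2.883 + 0.623 + 1.073 + 0.910 + 0.656 = 7.502
σ²_total = 7.502 + 2 × 8.399 = 24.300
α (item deleted) = (6/5)·(1 − 7.502/24.300) = 0.830

α = 0.830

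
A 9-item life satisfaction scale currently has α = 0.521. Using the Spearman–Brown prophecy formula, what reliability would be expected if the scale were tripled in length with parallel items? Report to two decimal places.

Length factor m = 3
α' = m·α / (1 + (m−1)·α)
   = 3 × 0.521 / (1 + (3 − 1) × 0.521)
   = 1.5630 / 2.0420 = 0.77

predicted reliability = 0.77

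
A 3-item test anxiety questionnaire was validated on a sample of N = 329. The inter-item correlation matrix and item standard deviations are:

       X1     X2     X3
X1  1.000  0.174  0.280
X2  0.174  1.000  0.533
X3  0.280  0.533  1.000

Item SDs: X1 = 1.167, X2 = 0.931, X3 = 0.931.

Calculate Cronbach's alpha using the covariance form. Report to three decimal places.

Σσ²ᵢ = 1.167² + 0.931² + 0.931² = 3.0954
Covariances σ_ij = r_ij · s_i · s_j:
  σ(X1,X2) = 0.174 × 1.167 × 0.931 = 0.1890
  σ(X1,X3) = 0.280 × 1.167 × 0.931 = 0.3042
  σ(X2,X3) = 0.533 × 0.931 × 0.931 = 0.4620
σ²_T = Σσ²ᵢ + 2·Σσ_ij = 3.0954 + 2 × 0.9552 = 5.0058
α = (3/2)·(1 − 3.0954/5.0058) = 0.572

α = 0.572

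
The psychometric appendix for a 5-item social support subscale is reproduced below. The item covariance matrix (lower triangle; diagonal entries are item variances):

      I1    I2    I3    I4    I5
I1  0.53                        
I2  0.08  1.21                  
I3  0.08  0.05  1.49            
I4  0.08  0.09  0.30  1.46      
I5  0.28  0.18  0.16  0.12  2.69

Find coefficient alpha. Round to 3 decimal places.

Σσᵢ² = 0.53 + 1.21 + 1.49 + 1.46 + 2.69 = 7.38
Σ_{i<j} σ_ij = 1.42
σ²_total = 7.38 + 2 × 1.42 = 10.22
α = (k/(k−1))·(1 − Σσᵢ²/σ²_total) = (5/4)·(1 − 7.38/10.22) = 0.347

coefficient alpha = 0.347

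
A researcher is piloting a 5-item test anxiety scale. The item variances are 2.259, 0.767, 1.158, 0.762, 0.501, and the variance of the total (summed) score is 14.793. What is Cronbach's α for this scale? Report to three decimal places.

Σσ²ᵢ = 2.259 + 0.767 + 1.158 + 0.762 + 0.501 = 5.447
α = (k/(k−1))·(1 − Σσ²ᵢ/σ²_T) = (5/4)·(1 − 5.447/14.793) = 0.790

Cronbach's α = 0.790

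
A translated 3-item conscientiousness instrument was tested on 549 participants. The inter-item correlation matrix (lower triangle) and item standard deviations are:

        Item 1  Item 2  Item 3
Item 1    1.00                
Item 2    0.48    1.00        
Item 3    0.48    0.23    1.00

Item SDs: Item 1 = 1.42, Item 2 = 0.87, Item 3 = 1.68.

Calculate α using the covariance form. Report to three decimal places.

Σσ²ᵢ = 1.42² + 0.87² + 1.68² = 5.5957
Covariances σ_ij = r_ij · s_i · s_j:
  σ(Item 1,Item 2) = 0.48 × 1.42 × 0.87 = 0.5930
  σ(Item 1,Item 3) = 0.48 × 1.42 × 1.68 = 1.1451
  σ(Item 2,Item 3) = 0.23 × 0.87 × 1.68 = 0.3362
σ²_T = Σσ²ᵢ + 2·Σσ_ij = 5.5957 + 2 × 2.0743 = 9.7443
α = (3/2)·(1 − 5.5957/9.7443) = 0.639

α = 0.639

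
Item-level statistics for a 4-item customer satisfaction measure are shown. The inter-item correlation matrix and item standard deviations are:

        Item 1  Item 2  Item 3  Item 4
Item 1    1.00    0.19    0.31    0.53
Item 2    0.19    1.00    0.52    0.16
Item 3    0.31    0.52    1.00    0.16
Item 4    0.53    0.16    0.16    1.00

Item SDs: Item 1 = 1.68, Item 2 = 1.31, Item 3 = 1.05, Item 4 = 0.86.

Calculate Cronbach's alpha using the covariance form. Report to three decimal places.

α = 0.620

Σσ²ᵢ = 1.68² + 1.31² + 1.05² + 0.86² = 6.3806
Covariances σ_ij = r_ij · s_i · s_j:
  σ(Item 1,Item 2) = 0.19 × 1.68 × 1.31 = 0.4182
  σ(Item 1,Item 3) = 0.31 × 1.68 × 1.05 = 0.5468
  σ(Item 1,Item 4) = 0.53 × 1.68 × 0.86 = 0.7657
  σ(Item 2,Item 3) = 0.52 × 1.31 × 1.05 = 0.7153
  σ(Item 2,Item 4) = 0.16 × 1.31 × 0.86 = 0.1803
  σ(Item 3,Item 4) = 0.16 × 1.05 × 0.86 = 0.1445
σ²_T = Σσ²ᵢ + 2·Σσ_ij = 6.3806 + 2 × 2.7708 = 11.9222
α = (4/3)·(1 − 6.3806/11.9222) = 0.620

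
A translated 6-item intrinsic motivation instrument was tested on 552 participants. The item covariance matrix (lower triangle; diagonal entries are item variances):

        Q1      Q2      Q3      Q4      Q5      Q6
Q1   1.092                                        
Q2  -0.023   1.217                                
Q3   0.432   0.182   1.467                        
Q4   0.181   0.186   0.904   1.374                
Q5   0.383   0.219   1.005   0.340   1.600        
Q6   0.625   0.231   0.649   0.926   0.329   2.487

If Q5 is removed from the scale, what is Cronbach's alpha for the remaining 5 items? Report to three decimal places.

Cronbach's alpha = 0.662

Remaining items: Q1, Q2, Q3, Q4, Q6 (k = 5).
sum of item variances = 1.092 + 1.217 + 1.467 + 1.374 + 2.487 = 7.637
total variance = 7.637 + 2 × 4.293 = 16.223
α (item deleted) = (5/4)·(1 − 7.637/16.223) = 0.662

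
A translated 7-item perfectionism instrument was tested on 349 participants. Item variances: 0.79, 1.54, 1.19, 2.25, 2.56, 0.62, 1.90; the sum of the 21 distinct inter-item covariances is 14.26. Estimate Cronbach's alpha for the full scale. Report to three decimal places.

sum of item variances = 0.79 + 1.54 + 1.19 + 2.25 + 2.56 + 0.62 + 1.90 = 10.85
Sum of distinct covariances = 14.26
σ²_T = sum of item variances + 2·Σcov = 10.85 + 2 × 14.26 = 39.37
α = (7/6)·(1 − 10.85/39.37) = 0.845

Cronbach's alpha = 0.845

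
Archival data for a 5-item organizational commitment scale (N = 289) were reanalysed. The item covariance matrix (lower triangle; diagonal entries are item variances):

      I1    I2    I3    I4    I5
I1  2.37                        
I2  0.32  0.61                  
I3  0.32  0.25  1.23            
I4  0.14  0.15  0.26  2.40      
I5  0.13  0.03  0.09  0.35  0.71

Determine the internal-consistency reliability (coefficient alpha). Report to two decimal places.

Σσ²ᵢ = 2.37 + 0.61 + 1.23 + 2.40 + 0.71 = 7.32
Sum of the distinct covariances = 2.04
σ²_total = 7.32 + 2 × 2.04 = 11.40
α = (k/(k−1))·(1 − Σσ²ᵢ/σ²_total) = (5/4)·(1 − 7.32/11.40) = 0.45

α = 0.45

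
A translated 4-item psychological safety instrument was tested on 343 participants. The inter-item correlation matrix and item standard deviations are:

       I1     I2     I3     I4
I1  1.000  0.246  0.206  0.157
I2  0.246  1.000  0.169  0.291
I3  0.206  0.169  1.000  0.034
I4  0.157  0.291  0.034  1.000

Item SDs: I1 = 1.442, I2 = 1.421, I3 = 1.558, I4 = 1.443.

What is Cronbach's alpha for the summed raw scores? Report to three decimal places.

Σσ²ᵢ = 1.442² + 1.421² + 1.558² + 1.443² = 8.6082
Covariances σ_ij = r_ij · s_i · s_j:
  σ(I1,I2) = 0.246 × 1.442 × 1.421 = 0.5041
  σ(I1,I3) = 0.206 × 1.442 × 1.558 = 0.4628
  σ(I1,I4) = 0.157 × 1.442 × 1.443 = 0.3267
  σ(I2,I3) = 0.169 × 1.421 × 1.558 = 0.3742
  σ(I2,I4) = 0.291 × 1.421 × 1.443 = 0.5967
  σ(I3,I4) = 0.034 × 1.558 × 1.443 = 0.0764
σ²_T = Σσ²ᵢ + 2·Σσ_ij = 8.6082 + 2 × 2.3409 = 13.2900
α = (4/3)·(1 − 8.6082/13.2900) = 0.470

Cronbach's alpha = 0.470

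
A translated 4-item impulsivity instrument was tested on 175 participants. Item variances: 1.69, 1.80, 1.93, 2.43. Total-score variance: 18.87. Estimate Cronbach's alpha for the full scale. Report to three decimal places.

sum of item variances = 1.69 + 1.80 + 1.93 + 2.43 = 7.85
α = (k/(k−1))·(1 − sum of item variances/σ²_total) = (4/3)·(1 − 7.85/18.87) = 0.779

α = 0.779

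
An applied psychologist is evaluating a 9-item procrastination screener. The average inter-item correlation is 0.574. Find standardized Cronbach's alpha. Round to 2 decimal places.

Standardized α = k·r̄ / (1 + (k−1)·r̄) = 9 × 0.574 / (1 + 8 × 0.574)
  = 5.1660 / 5.5920 = 0.92

α = 0.92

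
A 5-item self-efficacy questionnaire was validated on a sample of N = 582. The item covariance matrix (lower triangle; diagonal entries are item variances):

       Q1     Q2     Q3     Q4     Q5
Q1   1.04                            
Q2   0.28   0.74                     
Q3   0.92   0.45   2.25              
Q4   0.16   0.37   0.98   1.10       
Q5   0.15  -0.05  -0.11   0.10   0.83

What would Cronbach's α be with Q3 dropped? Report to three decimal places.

Cronbach's α = 0.470

Remaining items: Q1, Q2, Q4, Q5 (k = 4).
Σσ²ᵢ = 1.04 + 0.74 + 1.10 + 0.83 = 3.71
Var(T) = 3.71 + 2 × 1.01 = 5.73
α (item deleted) = (4/3)·(1 − 3.71/5.73) = 0.470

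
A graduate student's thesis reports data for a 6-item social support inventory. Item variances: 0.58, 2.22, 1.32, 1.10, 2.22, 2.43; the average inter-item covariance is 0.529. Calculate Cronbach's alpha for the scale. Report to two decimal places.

sum of item variances = 0.58 + 2.22 + 1.32 + 1.10 + 2.22 + 2.43 = 9.87
Sum of the 15 distinct covariances = 15 × 0.529 = 7.935
σ²_total = sum of item variances + 2·Σcov = 9.87 + 2 × 7.935 = 25.740
α = (6/5)·(1 − 9.87/25.740) = 0.74

α = 0.74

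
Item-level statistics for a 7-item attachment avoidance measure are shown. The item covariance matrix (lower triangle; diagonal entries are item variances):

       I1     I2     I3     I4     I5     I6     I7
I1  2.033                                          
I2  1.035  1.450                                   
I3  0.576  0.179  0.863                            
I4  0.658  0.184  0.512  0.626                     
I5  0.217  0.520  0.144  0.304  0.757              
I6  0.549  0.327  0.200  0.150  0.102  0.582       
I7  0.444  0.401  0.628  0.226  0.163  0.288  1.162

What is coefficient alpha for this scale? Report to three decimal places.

ΣVar(i) = 2.033 + 1.450 + 0.863 + 0.626 + 0.757 + 0.582 + 1.162 = 7.473
Sum of off-diagonal covariances = 7.807
total variance = 7.473 + 2 × 7.807 = 23.087
α = (k/(k−1))·(1 − ΣVar(i)/total variance) = (7/6)·(1 − 7.473/23.087) = 0.789

α = 0.789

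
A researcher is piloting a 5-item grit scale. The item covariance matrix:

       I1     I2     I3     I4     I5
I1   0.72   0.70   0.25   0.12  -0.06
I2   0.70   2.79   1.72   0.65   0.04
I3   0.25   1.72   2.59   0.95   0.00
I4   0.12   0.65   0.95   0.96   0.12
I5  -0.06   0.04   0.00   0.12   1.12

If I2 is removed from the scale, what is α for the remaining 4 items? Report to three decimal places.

α = 0.452

Remaining items: I1, I3, I4, I5 (k = 4).
ΣVar(i) = 0.72 + 2.59 + 0.96 + 1.12 = 5.39
σ²_T = 5.39 + 2 × 1.38 = 8.15
α (item deleted) = (4/3)·(1 − 5.39/8.15) = 0.452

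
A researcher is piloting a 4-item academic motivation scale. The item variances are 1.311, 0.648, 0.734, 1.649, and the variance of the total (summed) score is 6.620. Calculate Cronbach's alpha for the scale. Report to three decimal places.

sum of item variances = 1.311 + 0.648 + 0.734 + 1.649 = 4.342
α = (k/(k−1))·(1 − sum of item variances/σ²_total) = (4/3)·(1 − 4.342/6.620) = 0.459

Cronbach's alpha = 0.459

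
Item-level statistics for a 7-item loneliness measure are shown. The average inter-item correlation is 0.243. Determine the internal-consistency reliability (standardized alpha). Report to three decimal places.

Standardized α = k·r̄ / (1 + (k−1)·r̄) = 7 × 0.243 / (1 + 6 × 0.243)
  = 1.7010 / 2.4580 = 0.692

α = 0.692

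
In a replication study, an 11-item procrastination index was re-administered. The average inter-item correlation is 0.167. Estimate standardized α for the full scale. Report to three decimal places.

standardized α = 0.688

Standardized α = k·r̄ / (1 + (k−1)·r̄) = 11 × 0.167 / (1 + 10 × 0.167)
  = 1.8370 / 2.6700 = 0.688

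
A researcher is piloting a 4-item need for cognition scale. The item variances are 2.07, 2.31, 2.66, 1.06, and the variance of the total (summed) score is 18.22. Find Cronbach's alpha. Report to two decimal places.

sum of item variances = 2.07 + 2.31 + 2.66 + 1.06 = 8.10
α = (k/(k−1))·(1 − sum of item variances/total variance) = (4/3)·(1 − 8.10/18.22) = 0.74

α = 0.74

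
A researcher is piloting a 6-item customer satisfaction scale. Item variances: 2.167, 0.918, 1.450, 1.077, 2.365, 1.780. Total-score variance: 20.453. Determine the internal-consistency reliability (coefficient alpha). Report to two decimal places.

Σσᵢ² = 2.167 + 0.918 + 1.450 + 1.077 + 2.365 + 1.780 = 9.757
α = (k/(k−1))·(1 − Σσᵢ²/total variance) = (6/5)·(1 − 9.757/20.453) = 0.63

coefficient alpha = 0.63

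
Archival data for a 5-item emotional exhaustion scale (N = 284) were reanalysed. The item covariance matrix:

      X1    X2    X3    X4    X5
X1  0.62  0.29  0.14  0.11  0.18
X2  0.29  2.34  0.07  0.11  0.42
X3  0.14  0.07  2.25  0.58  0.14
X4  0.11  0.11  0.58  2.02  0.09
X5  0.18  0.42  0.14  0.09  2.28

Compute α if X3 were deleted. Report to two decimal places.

α = 0.33

Remaining items: X1, X2, X4, X5 (k = 4).
Σσᵢ² = 0.62 + 2.34 + 2.02 + 2.28 = 7.26
Var(T) = 7.26 + 2 × 1.20 = 9.66
α (item deleted) = (4/3)·(1 − 7.26/9.66) = 0.33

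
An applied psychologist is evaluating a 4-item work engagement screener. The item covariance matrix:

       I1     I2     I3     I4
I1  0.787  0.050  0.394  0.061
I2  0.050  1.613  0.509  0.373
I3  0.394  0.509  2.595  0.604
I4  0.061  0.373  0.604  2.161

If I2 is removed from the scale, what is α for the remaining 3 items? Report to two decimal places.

α = 0.41

Remaining items: I1, I3, I4 (k = 3).
Σσᵢ² = 0.787 + 2.595 + 2.161 = 5.543
σ²_T = 5.543 + 2 × 1.059 = 7.661
α (item deleted) = (3/2)·(1 − 5.543/7.661) = 0.41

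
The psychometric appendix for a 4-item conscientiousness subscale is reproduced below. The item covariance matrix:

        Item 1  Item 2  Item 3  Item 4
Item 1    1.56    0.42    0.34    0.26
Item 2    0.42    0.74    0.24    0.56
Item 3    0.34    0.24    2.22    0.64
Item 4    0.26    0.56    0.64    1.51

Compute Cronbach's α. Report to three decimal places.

ΣVar(i) = 1.56 + 0.74 + 2.22 + 1.51 = 6.03
Sum of off-diagonal covariances = 2.46
σ²_T = 6.03 + 2 × 2.46 = 10.95
α = (k/(k−1))·(1 − ΣVar(i)/σ²_T) = (4/3)·(1 − 6.03/10.95) = 0.599

α = 0.599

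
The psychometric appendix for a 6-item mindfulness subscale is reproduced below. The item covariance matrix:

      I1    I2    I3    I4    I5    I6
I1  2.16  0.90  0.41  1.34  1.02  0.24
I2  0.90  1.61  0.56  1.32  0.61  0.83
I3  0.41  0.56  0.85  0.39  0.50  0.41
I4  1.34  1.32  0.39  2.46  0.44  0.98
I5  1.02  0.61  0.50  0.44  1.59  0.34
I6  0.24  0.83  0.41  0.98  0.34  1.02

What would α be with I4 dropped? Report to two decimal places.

Remaining items: I1, I2, I3, I5, I6 (k = 5).
sum of item variances = 2.16 + 1.61 + 0.85 + 1.59 + 1.02 = 7.23
σ²_total = 7.23 + 2 × 5.82 = 18.87
α (item deleted) = (5/4)·(1 − 7.23/18.87) = 0.77

α = 0.77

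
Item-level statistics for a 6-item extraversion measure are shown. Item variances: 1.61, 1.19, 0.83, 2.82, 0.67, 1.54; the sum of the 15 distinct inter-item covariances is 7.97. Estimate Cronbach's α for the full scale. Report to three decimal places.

Σσ²ᵢ = 1.61 + 1.19 + 0.83 + 2.82 + 0.67 + 1.54 = 8.66
Sum of distinct covariances = 7.97
total variance = Σσ²ᵢ + 2·Σcov = 8.66 + 2 × 7.97 = 24.60
α = (6/5)·(1 − 8.66/24.60) = 0.778

Cronbach's α = 0.778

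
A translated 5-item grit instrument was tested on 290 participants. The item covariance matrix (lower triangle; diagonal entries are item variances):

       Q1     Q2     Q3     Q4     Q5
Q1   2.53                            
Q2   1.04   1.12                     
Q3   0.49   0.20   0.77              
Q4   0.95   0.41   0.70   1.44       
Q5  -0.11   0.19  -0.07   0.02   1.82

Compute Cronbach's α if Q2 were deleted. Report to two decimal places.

α = 0.50

Remaining items: Q1, Q3, Q4, Q5 (k = 4).
Σσ²ᵢ = 2.53 + 0.77 + 1.44 + 1.82 = 6.56
σ²_total = 6.56 + 2 × 1.98 = 10.52
α (item deleted) = (4/3)·(1 − 6.56/10.52) = 0.50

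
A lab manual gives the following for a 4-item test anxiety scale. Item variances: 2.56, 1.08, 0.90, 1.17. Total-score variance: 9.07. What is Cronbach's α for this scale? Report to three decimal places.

Cronbach's α = 0.494

Σσ²ᵢ = 2.56 + 1.08 + 0.90 + 1.17 = 5.71
α = (k/(k−1))·(1 − Σσ²ᵢ/total variance) = (4/3)·(1 − 5.71/9.07) = 0.494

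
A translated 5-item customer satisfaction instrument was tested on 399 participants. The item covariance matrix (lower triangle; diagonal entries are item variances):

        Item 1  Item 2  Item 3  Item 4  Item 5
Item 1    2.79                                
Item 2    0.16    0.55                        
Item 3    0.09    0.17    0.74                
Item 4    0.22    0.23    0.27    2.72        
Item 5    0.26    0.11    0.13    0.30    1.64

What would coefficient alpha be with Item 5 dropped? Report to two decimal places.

coefficient alpha = 0.33

Remaining items: Item 1, Item 2, Item 3, Item 4 (k = 4).
Σσᵢ² = 2.79 + 0.55 + 0.74 + 2.72 = 6.80
total variance = 6.80 + 2 × 1.14 = 9.08
α (item deleted) = (4/3)·(1 − 6.80/9.08) = 0.33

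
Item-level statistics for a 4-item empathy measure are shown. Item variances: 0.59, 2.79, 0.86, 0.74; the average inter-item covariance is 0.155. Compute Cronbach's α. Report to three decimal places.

α = 0.363

sum of item variances = 0.59 + 2.79 + 0.86 + 0.74 = 4.98
Sum of the 6 distinct covariances = 6 × 0.155 = 0.930
σ²_T = sum of item variances + 2·Σcov = 4.98 + 2 × 0.930 = 6.840
α = (4/3)·(1 − 4.98/6.840) = 0.363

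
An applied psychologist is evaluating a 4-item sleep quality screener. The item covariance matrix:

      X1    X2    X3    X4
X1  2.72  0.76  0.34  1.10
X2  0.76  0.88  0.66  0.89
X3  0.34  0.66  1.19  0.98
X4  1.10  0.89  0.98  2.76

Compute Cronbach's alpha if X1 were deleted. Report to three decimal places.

Remaining items: X2, X3, X4 (k = 3).
sum of item variances = 0.88 + 1.19 + 2.76 = 4.83
σ²_T = 4.83 + 2 × 2.53 = 9.89
α (item deleted) = (3/2)·(1 − 4.83/9.89) = 0.767

Cronbach's alpha = 0.767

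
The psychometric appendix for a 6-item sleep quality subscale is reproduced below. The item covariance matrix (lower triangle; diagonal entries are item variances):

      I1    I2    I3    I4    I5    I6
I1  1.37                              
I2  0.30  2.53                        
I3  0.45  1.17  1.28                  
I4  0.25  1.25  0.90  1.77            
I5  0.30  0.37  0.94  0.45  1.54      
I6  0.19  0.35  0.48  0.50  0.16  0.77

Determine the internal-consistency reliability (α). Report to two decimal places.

α = 0.76

Σσ²ᵢ = 1.37 + 2.53 + 1.28 + 1.77 + 1.54 + 0.77 = 9.26
Sum of off-diagonal covariances = 8.06
Var(T) = 9.26 + 2 × 8.06 = 25.38
α = (k/(k−1))·(1 − Σσ²ᵢ/Var(T)) = (6/5)·(1 − 9.26/25.38) = 0.76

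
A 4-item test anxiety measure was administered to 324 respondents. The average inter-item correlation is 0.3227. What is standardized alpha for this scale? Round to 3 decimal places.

α = 0.656

Standardized α = k·r̄ / (1 + (k−1)·r̄) = 4 × 0.3227 / (1 + 3 × 0.3227)
  = 1.2908 / 1.9681 = 0.656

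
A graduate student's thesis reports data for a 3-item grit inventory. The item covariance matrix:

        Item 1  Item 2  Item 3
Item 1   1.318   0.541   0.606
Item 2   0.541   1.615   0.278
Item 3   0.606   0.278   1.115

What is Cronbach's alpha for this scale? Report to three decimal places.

sum of item variances = 1.318 + 1.615 + 1.115 = 4.048
Σ_{i<j} σ_ij = 1.425
Var(T) = 4.048 + 2 × 1.425 = 6.898
α = (k/(k−1))·(1 − sum of item variances/Var(T)) = (3/2)·(1 − 4.048/6.898) = 0.620

Cronbach's alpha = 0.620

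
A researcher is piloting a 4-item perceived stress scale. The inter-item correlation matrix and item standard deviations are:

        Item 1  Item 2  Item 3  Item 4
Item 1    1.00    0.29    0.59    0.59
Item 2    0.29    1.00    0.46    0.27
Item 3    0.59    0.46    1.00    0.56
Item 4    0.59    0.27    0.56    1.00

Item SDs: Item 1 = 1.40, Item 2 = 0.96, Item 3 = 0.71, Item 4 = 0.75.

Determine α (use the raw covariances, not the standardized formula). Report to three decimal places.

α = 0.732

Σσ²ᵢ = 1.40² + 0.96² + 0.71² + 0.75² = 3.9482
Covariances σ_ij = r_ij · s_i · s_j:
  σ(Item 1,Item 2) = 0.29 × 1.40 × 0.96 = 0.3898
  σ(Item 1,Item 3) = 0.59 × 1.40 × 0.71 = 0.5865
  σ(Item 1,Item 4) = 0.59 × 1.40 × 0.75 = 0.6195
  σ(Item 2,Item 3) = 0.46 × 0.96 × 0.71 = 0.3135
  σ(Item 2,Item 4) = 0.27 × 0.96 × 0.75 = 0.1944
  σ(Item 3,Item 4) = 0.56 × 0.71 × 0.75 = 0.2982
σ²_T = Σσ²ᵢ + 2·Σσ_ij = 3.9482 + 2 × 2.4019 = 8.7520
α = (4/3)·(1 − 3.9482/8.7520) = 0.732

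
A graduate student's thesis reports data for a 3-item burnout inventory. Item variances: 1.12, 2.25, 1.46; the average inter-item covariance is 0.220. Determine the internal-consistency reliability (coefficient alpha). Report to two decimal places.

coefficient alpha = 0.32

ΣVar(i) = 1.12 + 2.25 + 1.46 = 4.83
Sum of the 3 distinct covariances = 3 × 0.220 = 0.660
Var(T) = ΣVar(i) + 2·Σcov = 4.83 + 2 × 0.660 = 6.150
α = (3/2)·(1 − 4.83/6.150) = 0.32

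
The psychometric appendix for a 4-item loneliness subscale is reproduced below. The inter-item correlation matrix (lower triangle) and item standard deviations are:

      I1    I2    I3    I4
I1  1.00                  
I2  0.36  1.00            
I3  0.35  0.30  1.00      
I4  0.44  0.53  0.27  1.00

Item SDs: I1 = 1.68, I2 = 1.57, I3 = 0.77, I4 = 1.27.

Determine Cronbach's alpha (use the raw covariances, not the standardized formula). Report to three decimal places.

Σσ²ᵢ = 1.68² + 1.57² + 0.77² + 1.27² = 7.4931
Covariances σ_ij = r_ij · s_i · s_j:
  σ(I1,I2) = 0.36 × 1.68 × 1.57 = 0.9495
  σ(I1,I3) = 0.35 × 1.68 × 0.77 = 0.4528
  σ(I1,I4) = 0.44 × 1.68 × 1.27 = 0.9388
  σ(I2,I3) = 0.30 × 1.57 × 0.77 = 0.3627
  σ(I2,I4) = 0.53 × 1.57 × 1.27 = 1.0568
  σ(I3,I4) = 0.27 × 0.77 × 1.27 = 0.2640
σ²_T = Σσ²ᵢ + 2·Σσ_ij = 7.4931 + 2 × 4.0246 = 15.5423
α = (4/3)·(1 − 7.4931/15.5423) = 0.691

Cronbach's alpha = 0.691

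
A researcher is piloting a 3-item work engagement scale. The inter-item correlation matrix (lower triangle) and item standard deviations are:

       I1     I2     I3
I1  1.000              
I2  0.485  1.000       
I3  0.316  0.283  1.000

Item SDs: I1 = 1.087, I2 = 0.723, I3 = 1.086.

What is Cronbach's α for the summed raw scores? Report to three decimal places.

Cronbach's α = 0.606

Σσ²ᵢ = 1.087² + 0.723² + 1.086² = 2.8837
Covariances σ_ij = r_ij · s_i · s_j:
  σ(I1,I2) = 0.485 × 1.087 × 0.723 = 0.3812
  σ(I1,I3) = 0.316 × 1.087 × 1.086 = 0.3730
  σ(I2,I3) = 0.283 × 0.723 × 1.086 = 0.2222
σ²_T = Σσ²ᵢ + 2·Σσ_ij = 2.8837 + 2 × 0.9764 = 4.8365
α = (3/2)·(1 − 2.8837/4.8365) = 0.606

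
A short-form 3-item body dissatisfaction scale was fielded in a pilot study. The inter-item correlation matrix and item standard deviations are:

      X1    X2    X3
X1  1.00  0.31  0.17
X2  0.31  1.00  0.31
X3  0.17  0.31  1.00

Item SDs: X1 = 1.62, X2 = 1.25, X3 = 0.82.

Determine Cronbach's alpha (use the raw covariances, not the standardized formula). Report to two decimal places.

Σσ²ᵢ = 1.62² + 1.25² + 0.82² = 4.8593
Covariances σ_ij = r_ij · s_i · s_j:
  σ(X1,X2) = 0.31 × 1.62 × 1.25 = 0.6278
  σ(X1,X3) = 0.17 × 1.62 × 0.82 = 0.2258
  σ(X2,X3) = 0.31 × 1.25 × 0.82 = 0.3177
σ²_T = Σσ²ᵢ + 2·Σσ_ij = 4.8593 + 2 × 1.1713 = 7.2019
α = (3/2)·(1 − 4.8593/7.2019) = 0.49

Cronbach's alpha = 0.49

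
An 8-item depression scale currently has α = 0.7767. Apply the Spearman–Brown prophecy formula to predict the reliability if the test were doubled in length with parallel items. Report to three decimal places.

predicted reliability = 0.874

Length factor m = 2
α' = m·α / (1 + (m−1)·α)
   = 2 × 0.7767 / (1 + (2 − 1) × 0.7767)
   = 1.5534 / 1.7767 = 0.874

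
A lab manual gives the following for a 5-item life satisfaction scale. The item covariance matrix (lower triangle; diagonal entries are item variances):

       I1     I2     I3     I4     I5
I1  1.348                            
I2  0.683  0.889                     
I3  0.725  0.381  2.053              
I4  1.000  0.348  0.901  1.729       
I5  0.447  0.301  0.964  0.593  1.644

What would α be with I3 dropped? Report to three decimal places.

Remaining items: I1, I2, I4, I5 (k = 4).
sum of item variances = 1.348 + 0.889 + 1.729 + 1.644 = 5.610
Var(T) = 5.610 + 2 × 3.372 = 12.354
α (item deleted) = (4/3)·(1 − 5.610/12.354) = 0.728

α = 0.728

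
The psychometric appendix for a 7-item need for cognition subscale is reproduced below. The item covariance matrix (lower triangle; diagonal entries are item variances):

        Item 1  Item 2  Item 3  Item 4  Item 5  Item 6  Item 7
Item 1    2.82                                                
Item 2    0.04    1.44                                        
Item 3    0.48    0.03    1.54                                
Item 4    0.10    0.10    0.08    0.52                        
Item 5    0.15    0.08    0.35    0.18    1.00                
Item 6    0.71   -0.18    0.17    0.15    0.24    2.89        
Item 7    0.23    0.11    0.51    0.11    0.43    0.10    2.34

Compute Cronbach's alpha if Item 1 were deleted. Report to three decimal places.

α = 0.403

Remaining items: Item 2, Item 3, Item 4, Item 5, Item 6, Item 7 (k = 6).
ΣVar(i) = 1.44 + 1.54 + 0.52 + 1.00 + 2.89 + 2.34 = 9.73
σ²_total = 9.73 + 2 × 2.46 = 14.65
α (item deleted) = (6/5)·(1 − 9.73/14.65) = 0.403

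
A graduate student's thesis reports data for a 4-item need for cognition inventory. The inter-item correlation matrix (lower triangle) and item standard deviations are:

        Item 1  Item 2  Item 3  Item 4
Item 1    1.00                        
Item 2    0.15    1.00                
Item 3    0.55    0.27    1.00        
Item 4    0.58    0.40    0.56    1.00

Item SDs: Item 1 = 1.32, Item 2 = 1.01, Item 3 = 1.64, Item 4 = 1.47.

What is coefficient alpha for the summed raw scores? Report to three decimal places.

Σσ²ᵢ = 1.32² + 1.01² + 1.64² + 1.47² = 7.6130
Covariances σ_ij = r_ij · s_i · s_j:
  σ(Item 1,Item 2) = 0.15 × 1.32 × 1.01 = 0.2000
  σ(Item 1,Item 3) = 0.55 × 1.32 × 1.64 = 1.1906
  σ(Item 1,Item 4) = 0.58 × 1.32 × 1.47 = 1.1254
  σ(Item 2,Item 3) = 0.27 × 1.01 × 1.64 = 0.4472
  σ(Item 2,Item 4) = 0.40 × 1.01 × 1.47 = 0.5939
  σ(Item 3,Item 4) = 0.56 × 1.64 × 1.47 = 1.3500
σ²_T = Σσ²ᵢ + 2·Σσ_ij = 7.6130 + 2 × 4.9071 = 17.4272
α = (4/3)·(1 − 7.6130/17.4272) = 0.751

coefficient alpha = 0.751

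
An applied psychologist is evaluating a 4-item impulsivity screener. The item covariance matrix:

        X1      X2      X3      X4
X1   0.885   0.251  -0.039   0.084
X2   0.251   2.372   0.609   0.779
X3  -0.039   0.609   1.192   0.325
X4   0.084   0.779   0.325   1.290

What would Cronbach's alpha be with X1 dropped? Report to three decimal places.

α = 0.621

Remaining items: X2, X3, X4 (k = 3).
Σσᵢ² = 2.372 + 1.192 + 1.290 = 4.854
total variance = 4.854 + 2 × 1.713 = 8.280
α (item deleted) = (3/2)·(1 − 4.854/8.280) = 0.621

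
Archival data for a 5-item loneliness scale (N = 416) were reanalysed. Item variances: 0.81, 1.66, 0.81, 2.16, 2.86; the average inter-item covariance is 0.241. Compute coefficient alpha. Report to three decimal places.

Σσ²ᵢ = 0.81 + 1.66 + 0.81 + 2.16 + 2.86 = 8.30
Sum of the 10 distinct covariances = 10 × 0.241 = 2.410
σ²_T = Σσ²ᵢ + 2·Σcov = 8.30 + 2 × 2.410 = 13.120
α = (5/4)·(1 − 8.30/13.120) = 0.459

coefficient alpha = 0.459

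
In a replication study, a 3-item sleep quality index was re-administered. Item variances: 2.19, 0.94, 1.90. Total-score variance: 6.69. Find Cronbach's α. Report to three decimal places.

Σσ²ᵢ = 2.19 + 0.94 + 1.90 = 5.03
α = (k/(k−1))·(1 − Σσ²ᵢ/total variance) = (3/2)·(1 − 5.03/6.69) = 0.372

Cronbach's α = 0.372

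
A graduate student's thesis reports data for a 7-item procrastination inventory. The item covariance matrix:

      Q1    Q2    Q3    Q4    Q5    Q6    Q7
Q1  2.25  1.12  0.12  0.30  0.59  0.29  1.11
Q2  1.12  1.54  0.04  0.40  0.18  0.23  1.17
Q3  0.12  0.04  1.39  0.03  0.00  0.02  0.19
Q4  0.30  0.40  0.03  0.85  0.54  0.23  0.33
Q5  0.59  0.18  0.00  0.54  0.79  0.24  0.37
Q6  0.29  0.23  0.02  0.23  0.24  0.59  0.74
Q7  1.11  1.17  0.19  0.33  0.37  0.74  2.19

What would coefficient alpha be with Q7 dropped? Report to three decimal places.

α = 0.647

Remaining items: Q1, Q2, Q3, Q4, Q5, Q6 (k = 6).
ΣVar(i) = 2.25 + 1.54 + 1.39 + 0.85 + 0.79 + 0.59 = 7.41
total variance = 7.41 + 2 × 4.33 = 16.07
α (item deleted) = (6/5)·(1 − 7.41/16.07) = 0.647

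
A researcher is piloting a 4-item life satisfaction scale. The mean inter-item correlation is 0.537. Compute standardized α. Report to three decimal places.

Standardized α = k·r̄ / (1 + (k−1)·r̄) = 4 × 0.537 / (1 + 3 × 0.537)
  = 2.1480 / 2.6110 = 0.823

standardized α = 0.823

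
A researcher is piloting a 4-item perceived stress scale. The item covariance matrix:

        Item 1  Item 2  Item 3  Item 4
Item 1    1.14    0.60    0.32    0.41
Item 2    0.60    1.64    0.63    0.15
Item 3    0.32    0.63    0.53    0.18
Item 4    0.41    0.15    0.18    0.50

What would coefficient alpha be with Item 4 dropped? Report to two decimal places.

coefficient alpha = 0.73

Remaining items: Item 1, Item 2, Item 3 (k = 3).
ΣVar(i) = 1.14 + 1.64 + 0.53 = 3.31
σ²_total = 3.31 + 2 × 1.55 = 6.41
α (item deleted) = (3/2)·(1 − 3.31/6.41) = 0.73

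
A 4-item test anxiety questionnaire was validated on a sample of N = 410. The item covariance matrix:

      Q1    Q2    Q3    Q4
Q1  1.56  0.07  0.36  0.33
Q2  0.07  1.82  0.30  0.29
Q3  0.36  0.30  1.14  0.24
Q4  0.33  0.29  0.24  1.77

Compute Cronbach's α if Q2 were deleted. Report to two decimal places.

Cronbach's α = 0.44

Remaining items: Q1, Q3, Q4 (k = 3).
sum of item variances = 1.56 + 1.14 + 1.77 = 4.47
σ²_T = 4.47 + 2 × 0.93 = 6.33
α (item deleted) = (3/2)·(1 − 4.47/6.33) = 0.44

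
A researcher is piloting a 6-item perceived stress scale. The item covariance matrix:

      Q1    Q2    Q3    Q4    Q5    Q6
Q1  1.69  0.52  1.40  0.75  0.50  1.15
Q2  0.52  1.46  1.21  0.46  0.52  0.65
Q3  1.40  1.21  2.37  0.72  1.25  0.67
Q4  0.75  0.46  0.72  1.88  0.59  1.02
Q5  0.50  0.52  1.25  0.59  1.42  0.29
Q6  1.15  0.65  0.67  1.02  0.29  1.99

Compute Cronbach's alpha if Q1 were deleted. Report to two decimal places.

Cronbach's alpha = 0.77

Remaining items: Q2, Q3, Q4, Q5, Q6 (k = 5).
sum of item variances = 1.46 + 2.37 + 1.88 + 1.42 + 1.99 = 9.12
Var(T) = 9.12 + 2 × 7.38 = 23.88
α (item deleted) = (5/4)·(1 − 9.12/23.88) = 0.77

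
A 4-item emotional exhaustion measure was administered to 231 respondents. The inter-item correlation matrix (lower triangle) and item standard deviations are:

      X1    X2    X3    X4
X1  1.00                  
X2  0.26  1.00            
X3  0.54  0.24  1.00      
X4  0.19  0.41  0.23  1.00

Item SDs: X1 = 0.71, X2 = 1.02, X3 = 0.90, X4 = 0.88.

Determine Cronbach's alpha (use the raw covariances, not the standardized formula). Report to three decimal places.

Σσ²ᵢ = 0.71² + 1.02² + 0.90² + 0.88² = 3.1289
Covariances σ_ij = r_ij · s_i · s_j:
  σ(X1,X2) = 0.26 × 0.71 × 1.02 = 0.1883
  σ(X1,X3) = 0.54 × 0.71 × 0.90 = 0.3451
  σ(X1,X4) = 0.19 × 0.71 × 0.88 = 0.1187
  σ(X2,X3) = 0.24 × 1.02 × 0.90 = 0.2203
  σ(X2,X4) = 0.41 × 1.02 × 0.88 = 0.3680
  σ(X3,X4) = 0.23 × 0.90 × 0.88 = 0.1822
σ²_T = Σσ²ᵢ + 2·Σσ_ij = 3.1289 + 2 × 1.4226 = 5.9741
α = (4/3)·(1 − 3.1289/5.9741) = 0.635

Cronbach's alpha = 0.635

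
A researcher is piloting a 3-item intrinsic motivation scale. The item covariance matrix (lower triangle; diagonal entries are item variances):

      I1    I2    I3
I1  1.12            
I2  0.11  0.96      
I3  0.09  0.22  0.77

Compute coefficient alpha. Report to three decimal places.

sum of item variances = 1.12 + 0.96 + 0.77 = 2.85
Sum of off-diagonal covariances = 0.42
Var(T) = 2.85 + 2 × 0.42 = 3.69
α = (k/(k−1))·(1 − sum of item variances/Var(T)) = (3/2)·(1 − 2.85/3.69) = 0.341

α = 0.341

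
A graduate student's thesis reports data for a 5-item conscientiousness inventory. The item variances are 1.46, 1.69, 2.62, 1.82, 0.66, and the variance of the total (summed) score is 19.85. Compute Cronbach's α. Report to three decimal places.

α = 0.730

Σσ²ᵢ = 1.46 + 1.69 + 2.62 + 1.82 + 0.66 = 8.25
α = (k/(k−1))·(1 − Σσ²ᵢ/Var(T)) = (5/4)·(1 − 8.25/19.85) = 0.730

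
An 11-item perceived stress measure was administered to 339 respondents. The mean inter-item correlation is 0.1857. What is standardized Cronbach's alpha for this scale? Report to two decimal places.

standardized Cronbach's alpha = 0.71

Standardized α = k·r̄ / (1 + (k−1)·r̄) = 11 × 0.1857 / (1 + 10 × 0.1857)
  = 2.0427 / 2.8570 = 0.71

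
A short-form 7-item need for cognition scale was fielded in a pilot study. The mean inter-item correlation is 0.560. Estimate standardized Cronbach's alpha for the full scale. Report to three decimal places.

Standardized α = k·r̄ / (1 + (k−1)·r̄) = 7 × 0.560 / (1 + 6 × 0.560)
  = 3.9200 / 4.3600 = 0.899

standardized Cronbach's alpha = 0.899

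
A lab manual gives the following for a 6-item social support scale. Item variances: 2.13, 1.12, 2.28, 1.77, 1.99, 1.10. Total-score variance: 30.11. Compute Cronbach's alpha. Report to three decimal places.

α = 0.786

ΣVar(i) = 2.13 + 1.12 + 2.28 + 1.77 + 1.99 + 1.10 = 10.39
α = (k/(k−1))·(1 − ΣVar(i)/Var(T)) = (6/5)·(1 − 10.39/30.11) = 0.786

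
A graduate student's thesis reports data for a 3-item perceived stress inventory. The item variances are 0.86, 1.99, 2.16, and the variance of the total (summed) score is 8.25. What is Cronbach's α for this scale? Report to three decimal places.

ΣVar(i) = 0.86 + 1.99 + 2.16 = 5.01
α = (k/(k−1))·(1 − ΣVar(i)/σ²_T) = (3/2)·(1 − 5.01/8.25) = 0.589

α = 0.589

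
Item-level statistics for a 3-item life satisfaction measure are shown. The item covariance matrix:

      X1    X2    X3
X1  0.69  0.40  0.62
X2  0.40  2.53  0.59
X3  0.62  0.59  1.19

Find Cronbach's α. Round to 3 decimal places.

sum of item variances = 0.69 + 2.53 + 1.19 = 4.41
Sum of off-diagonal covariances = 1.61
Var(T) = 4.41 + 2 × 1.61 = 7.63
α = (k/(k−1))·(1 − sum of item variances/Var(T)) = (3/2)·(1 − 4.41/7.63) = 0.633

Cronbach's α = 0.633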